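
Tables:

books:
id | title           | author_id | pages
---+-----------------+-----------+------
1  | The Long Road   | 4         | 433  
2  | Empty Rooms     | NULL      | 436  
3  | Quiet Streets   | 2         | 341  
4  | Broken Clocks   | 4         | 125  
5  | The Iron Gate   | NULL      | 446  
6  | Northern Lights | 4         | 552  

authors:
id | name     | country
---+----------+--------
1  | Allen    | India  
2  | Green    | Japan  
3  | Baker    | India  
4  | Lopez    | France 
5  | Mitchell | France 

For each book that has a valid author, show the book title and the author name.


INNER JOIN keeps only books rows whose author_id matches an id in authors. Walk through each book:
  - book 1 (The Long Road): author_id=4 -> matches Lopez
  - book 2 (Empty Rooms): author_id=NULL, no match -> dropped
  - book 3 (Quiet Streets): author_id=2 -> matches Green
  - book 4 (Broken Clocks): author_id=4 -> matches Lopez
  - book 5 (The Iron Gate): author_id=NULL, no match -> dropped
  - book 6 (Northern Lights): author_id=4 -> matches Lopez
So 2 of 6 rows are dropped.

SQL:
SELECT a.title, b.name AS author
FROM books a
INNER JOIN authors b ON a.author_id = b.id

Result:
title           | author
----------------+-------
The Long Road   | Lopez 
Quiet Streets   | Green 
Broken Clocks   | Lopez 
Northern Lights | Lopez 


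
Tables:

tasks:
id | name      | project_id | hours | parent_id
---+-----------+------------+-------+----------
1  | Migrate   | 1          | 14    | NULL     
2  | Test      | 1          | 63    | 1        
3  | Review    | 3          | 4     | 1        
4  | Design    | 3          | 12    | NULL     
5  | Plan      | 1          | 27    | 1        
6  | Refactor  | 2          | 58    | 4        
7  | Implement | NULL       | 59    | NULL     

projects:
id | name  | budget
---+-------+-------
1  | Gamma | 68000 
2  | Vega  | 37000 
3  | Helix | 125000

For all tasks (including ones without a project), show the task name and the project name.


LEFT JOIN keeps every row from tasks (the left table); where project_id has no match in projects, the project columns become NULL. Walk through each task:
  - task 1 (Migrate): project_id=1 -> matches Gamma
  - task 2 (Test): project_id=1 -> matches Gamma
  - task 3 (Review): project_id=3 -> matches Helix
  - task 4 (Design): project_id=3 -> matches Helix
  - task 5 (Plan): project_id=1 -> matches Gamma
  - task 6 (Refactor): project_id=2 -> matches Vega
  - task 7 (Implement): project_id=NULL, no match -> kept with NULL
All 7 rows appear; 1 has NULL project.

SQL:
SELECT a.name, b.name AS project
FROM tasks a
LEFT JOIN projects b ON a.project_id = b.id

Result:
name      | project
----------+--------
Migrate   | Gamma  
Test      | Gamma  
Review    | Helix  
Design    | Helix  
Plan      | Gamma  
Refactor  | Vega   
Implement | NULL   


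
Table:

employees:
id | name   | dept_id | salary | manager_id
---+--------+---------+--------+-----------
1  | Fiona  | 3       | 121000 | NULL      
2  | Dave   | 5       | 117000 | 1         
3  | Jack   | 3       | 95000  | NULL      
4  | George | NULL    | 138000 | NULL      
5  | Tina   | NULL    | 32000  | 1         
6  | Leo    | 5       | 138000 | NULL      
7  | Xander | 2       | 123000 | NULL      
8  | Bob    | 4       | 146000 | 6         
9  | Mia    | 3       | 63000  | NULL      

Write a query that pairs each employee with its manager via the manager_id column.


This is a self-join: employees is joined to a second copy of itself, matching each row's manager_id to another row's id. Use LEFT JOIN so rows with manager_id=NULL are kept.
  - employee 1 (Fiona): manager_id=NULL -> NULL
  - employee 2 (Dave): manager_id=1 -> Fiona
  - employee 3 (Jack): manager_id=NULL -> NULL
  - employee 4 (George): manager_id=NULL -> NULL
  - employee 5 (Tina): manager_id=1 -> Fiona
  - employee 6 (Leo): manager_id=NULL -> NULL
  - employee 7 (Xander): manager_id=NULL -> NULL
  - employee 8 (Bob): manager_id=6 -> Leo
  - employee 9 (Mia): manager_id=NULL -> NULL

SQL:
SELECT a.name AS item, b.name AS manager
FROM employees a
LEFT JOIN employees b ON a.manager_id = b.id

Result:
item   | manager
-------+--------
Fiona  | NULL   
Dave   | Fiona  
Jack   | NULL   
George | NULL   
Tina   | Fiona  
Leo    | NULL   
Xander | NULL   
Bob    | Leo    
Mia    | NULL   


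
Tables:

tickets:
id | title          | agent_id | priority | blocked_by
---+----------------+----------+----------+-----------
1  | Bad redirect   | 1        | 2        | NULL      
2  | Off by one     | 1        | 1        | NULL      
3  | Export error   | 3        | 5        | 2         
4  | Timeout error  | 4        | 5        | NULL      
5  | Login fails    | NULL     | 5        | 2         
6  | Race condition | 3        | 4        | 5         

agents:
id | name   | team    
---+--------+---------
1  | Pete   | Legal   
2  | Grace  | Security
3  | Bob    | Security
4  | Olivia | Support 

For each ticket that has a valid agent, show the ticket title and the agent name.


INNER JOIN keeps only tickets rows whose agent_id matches an id in agents. Walk through each ticket:
  - ticket 1 (Bad redirect): agent_id=1 -> matches Pete
  - ticket 2 (Off by one): agent_id=1 -> matches Pete
  - ticket 3 (Export error): agent_id=3 -> matches Bob
  - ticket 4 (Timeout error): agent_id=4 -> matches Olivia
  - ticket 5 (Login fails): agent_id=NULL, no match -> dropped
  - ticket 6 (Race condition): agent_id=3 -> matches Bob
So 1 of 6 rows is dropped.

SQL:
SELECT a.title, b.name AS agent
FROM tickets a
INNER JOIN agents b ON a.agent_id = b.id

Result:
title          | agent 
---------------+-------
Bad redirect   | Pete  
Off by one     | Pete  
Export error   | Bob   
Timeout error  | Olivia
Race condition | Bob   


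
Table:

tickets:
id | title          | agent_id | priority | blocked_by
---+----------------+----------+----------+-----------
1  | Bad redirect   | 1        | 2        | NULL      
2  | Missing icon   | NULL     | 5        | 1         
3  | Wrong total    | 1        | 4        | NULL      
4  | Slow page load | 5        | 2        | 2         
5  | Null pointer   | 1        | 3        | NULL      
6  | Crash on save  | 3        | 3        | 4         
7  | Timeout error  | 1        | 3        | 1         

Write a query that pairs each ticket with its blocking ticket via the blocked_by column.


This is a self-join: tickets is joined to a second copy of itself, matching each row's blocked_by to another row's id. Use LEFT JOIN so rows with blocked_by=NULL are kept.
  - ticket 1 (Bad redirect): blocked_by=NULL -> NULL
  - ticket 2 (Missing icon): blocked_by=1 -> Bad redirect
  - ticket 3 (Wrong total): blocked_by=NULL -> NULL
  - ticket 4 (Slow page load): blocked_by=2 -> Missing icon
  - ticket 5 (Null pointer): blocked_by=NULL -> NULL
  - ticket 6 (Crash on save): blocked_by=4 -> Slow page load
  - ticket 7 (Timeout error): blocked_by=1 -> Bad redirect

SQL:
SELECT a.title AS item, b.title AS blocked_by
FROM tickets a
LEFT JOIN tickets b ON a.blocked_by = b.id

Result:
item           | blocked_by    
---------------+---------------
Bad redirect   | NULL          
Missing icon   | Bad redirect  
Wrong total    | NULL          
Slow page load | Missing icon  
Null pointer   | NULL          
Crash on save  | Slow page load
Timeout error  | Bad redirect  


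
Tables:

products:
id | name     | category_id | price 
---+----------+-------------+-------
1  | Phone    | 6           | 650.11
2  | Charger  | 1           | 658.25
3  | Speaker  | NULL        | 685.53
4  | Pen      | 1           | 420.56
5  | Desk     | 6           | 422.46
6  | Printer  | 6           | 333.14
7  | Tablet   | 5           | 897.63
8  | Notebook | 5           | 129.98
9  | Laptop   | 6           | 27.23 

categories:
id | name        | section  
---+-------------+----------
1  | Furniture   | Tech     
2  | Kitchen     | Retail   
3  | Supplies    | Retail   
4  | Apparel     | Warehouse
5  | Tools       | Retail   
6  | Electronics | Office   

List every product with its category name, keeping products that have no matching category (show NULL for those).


LEFT JOIN keeps every row from products (the left table); where category_id has no match in categories, the category columns become NULL. Walk through each product:
  - product 1 (Phone): category_id=6 -> matches Electronics
  - product 2 (Charger): category_id=1 -> matches Furniture
  - product 3 (Speaker): category_id=NULL, no match -> kept with NULL
  - product 4 (Pen): category_id=1 -> matches Furniture
  - product 5 (Desk): category_id=6 -> matches Electronics
  - product 6 (Printer): category_id=6 -> matches Electronics
  - product 7 (Tablet): category_id=5 -> matches Tools
  - product 8 (Notebook): category_id=5 -> matches Tools
  - product 9 (Laptop): category_id=6 -> matches Electronics
All 9 rows appear; 1 has NULL category.

SQL:
SELECT a.name, b.name AS category
FROM products a
LEFT JOIN categories b ON a.category_id = b.id

Result:
name     | category   
---------+------------
Phone    | Electronics
Charger  | Furniture  
Speaker  | NULL       
Pen      | Furniture  
Desk     | Electronics
Printer  | Electronics
Tablet   | Tools      
Notebook | Tools      
Laptop   | Electronics


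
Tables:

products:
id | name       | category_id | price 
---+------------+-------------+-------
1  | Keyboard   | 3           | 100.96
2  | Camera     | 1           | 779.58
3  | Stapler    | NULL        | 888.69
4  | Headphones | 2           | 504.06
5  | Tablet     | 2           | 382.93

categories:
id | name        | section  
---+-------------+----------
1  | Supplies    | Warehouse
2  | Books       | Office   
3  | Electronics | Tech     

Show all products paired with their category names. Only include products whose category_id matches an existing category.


INNER JOIN keeps only products rows whose category_id matches an id in categories. Walk through each product:
  - product 1 (Keyboard): category_id=3 -> matches Electronics
  - product 2 (Camera): category_id=1 -> matches Supplies
  - product 3 (Stapler): category_id=NULL, no match -> dropped
  - product 4 (Headphones): category_id=2 -> matches Books
  - product 5 (Tablet): category_id=2 -> matches Books
So 1 of 5 rows is dropped.

SQL:
SELECT a.name, b.name AS category
FROM products a
INNER JOIN categories b ON a.category_id = b.id

Result:
name       | category   
-----------+------------
Keyboard   | Electronics
Camera     | Supplies   
Headphones | Books      
Tablet     | Books      


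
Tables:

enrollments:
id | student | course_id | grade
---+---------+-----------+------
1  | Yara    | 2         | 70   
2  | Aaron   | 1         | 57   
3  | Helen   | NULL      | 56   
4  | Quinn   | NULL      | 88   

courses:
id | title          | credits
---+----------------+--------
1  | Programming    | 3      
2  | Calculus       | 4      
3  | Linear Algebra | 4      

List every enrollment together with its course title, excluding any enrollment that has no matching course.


INNER JOIN keeps only enrollments rows whose course_id matches an id in courses. Walk through each enrollment:
  - enrollment 1 (Yara): course_id=2 -> matches Calculus
  - enrollment 2 (Aaron): course_id=1 -> matches Programming
  - enrollment 3 (Helen): course_id=NULL, no match -> dropped
  - enrollment 4 (Quinn): course_id=NULL, no match -> dropped
So 2 of 4 rows are dropped.

SQL:
SELECT a.student, b.title AS course
FROM enrollments a
INNER JOIN courses b ON a.course_id = b.id

Result:
student | course     
--------+------------
Yara    | Calculus   
Aaron   | Programming


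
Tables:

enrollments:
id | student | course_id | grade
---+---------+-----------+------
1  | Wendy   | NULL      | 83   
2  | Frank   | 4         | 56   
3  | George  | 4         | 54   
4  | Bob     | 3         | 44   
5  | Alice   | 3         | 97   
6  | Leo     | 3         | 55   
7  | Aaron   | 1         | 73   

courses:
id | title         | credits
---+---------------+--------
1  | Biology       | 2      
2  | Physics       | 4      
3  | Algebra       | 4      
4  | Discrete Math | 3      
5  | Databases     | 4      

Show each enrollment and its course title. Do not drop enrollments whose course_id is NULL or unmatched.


LEFT JOIN keeps every row from enrollments (the left table); where course_id has no match in courses, the course columns become NULL. Walk through each enrollment:
  - enrollment 1 (Wendy): course_id=NULL, no match -> kept with NULL
  - enrollment 2 (Frank): course_id=4 -> matches Discrete Math
  - enrollment 3 (George): course_id=4 -> matches Discrete Math
  - enrollment 4 (Bob): course_id=3 -> matches Algebra
  - enrollment 5 (Alice): course_id=3 -> matches Algebra
  - enrollment 6 (Leo): course_id=3 -> matches Algebra
  - enrollment 7 (Aaron): course_id=1 -> matches Biology
All 7 rows appear; 1 has NULL course.

SQL:
SELECT a.student, b.title AS course
FROM enrollments a
LEFT JOIN courses b ON a.course_id = b.id

Result:
student | course       
--------+--------------
Wendy   | NULL         
Frank   | Discrete Math
George  | Discrete Math
Bob     | Algebra      
Alice   | Algebra      
Leo     | Algebra      
Aaron   | Biology      


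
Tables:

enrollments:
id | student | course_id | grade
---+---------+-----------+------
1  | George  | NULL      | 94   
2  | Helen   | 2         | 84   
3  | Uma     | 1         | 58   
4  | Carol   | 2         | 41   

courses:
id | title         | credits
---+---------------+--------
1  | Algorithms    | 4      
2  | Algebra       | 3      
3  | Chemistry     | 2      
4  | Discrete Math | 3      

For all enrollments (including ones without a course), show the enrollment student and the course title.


LEFT JOIN keeps every row from enrollments (the left table); where course_id has no match in courses, the course columns become NULL. Walk through each enrollment:
  - enrollment 1 (George): course_id=NULL, no match -> kept with NULL
  - enrollment 2 (Helen): course_id=2 -> matches Algebra
  - enrollment 3 (Uma): course_id=1 -> matches Algorithms
  - enrollment 4 (Carol): course_id=2 -> matches Algebra
All 4 rows appear; 1 has NULL course.

SQL:
SELECT a.student, b.title AS course
FROM enrollments a
LEFT JOIN courses b ON a.course_id = b.id

Result:
student | course    
--------+-----------
George  | NULL      
Helen   | Algebra   
Uma     | Algorithms
Carol   | Algebra   


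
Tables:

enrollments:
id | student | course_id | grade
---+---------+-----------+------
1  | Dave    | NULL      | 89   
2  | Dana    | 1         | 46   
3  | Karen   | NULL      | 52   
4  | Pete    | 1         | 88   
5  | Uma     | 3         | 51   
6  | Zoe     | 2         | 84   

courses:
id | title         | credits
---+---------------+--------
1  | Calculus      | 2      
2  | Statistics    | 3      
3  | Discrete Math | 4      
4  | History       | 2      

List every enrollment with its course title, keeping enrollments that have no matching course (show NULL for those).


LEFT JOIN keeps every row from enrollments (the left table); where course_id has no match in courses, the course columns become NULL. Walk through each enrollment:
  - enrollment 1 (Dave): course_id=NULL, no match -> kept with NULL
  - enrollment 2 (Dana): course_id=1 -> matches Calculus
  - enrollment 3 (Karen): course_id=NULL, no match -> kept with NULL
  - enrollment 4 (Pete): course_id=1 -> matches Calculus
  - enrollment 5 (Uma): course_id=3 -> matches Discrete Math
  - enrollment 6 (Zoe): course_id=2 -> matches Statistics
All 6 rows appear; 2 have NULL course.

SQL:
SELECT a.student, b.title AS course
FROM enrollments a
LEFT JOIN courses b ON a.course_id = b.id

Result:
student | course       
--------+--------------
Dave    | NULL         
Dana    | Calculus     
Karen   | NULL         
Pete    | Calculus     
Uma     | Discrete Math
Zoe     | Statistics   


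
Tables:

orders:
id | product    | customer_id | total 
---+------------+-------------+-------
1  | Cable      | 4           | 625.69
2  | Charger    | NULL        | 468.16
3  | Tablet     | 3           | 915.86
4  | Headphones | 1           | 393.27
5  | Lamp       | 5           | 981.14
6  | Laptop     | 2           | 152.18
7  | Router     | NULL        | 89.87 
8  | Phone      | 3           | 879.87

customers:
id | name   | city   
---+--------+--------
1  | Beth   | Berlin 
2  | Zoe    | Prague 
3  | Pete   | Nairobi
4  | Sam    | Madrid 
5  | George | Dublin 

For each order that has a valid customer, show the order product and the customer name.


INNER JOIN keeps only orders rows whose customer_id matches an id in customers. Walk through each order:
  - order 1 (Cable): customer_id=4 -> matches Sam
  - order 2 (Charger): customer_id=NULL, no match -> dropped
  - order 3 (Tablet): customer_id=3 -> matches Pete
  - order 4 (Headphones): customer_id=1 -> matches Beth
  - order 5 (Lamp): customer_id=5 -> matches George
  - order 6 (Laptop): customer_id=2 -> matches Zoe
  - order 7 (Router): customer_id=NULL, no match -> dropped
  - order 8 (Phone): customer_id=3 -> matches Pete
So 2 of 8 rows are dropped.

SQL:
SELECT a.product, b.name AS customer
FROM orders a
INNER JOIN customers b ON a.customer_id = b.id

Result:
product    | customer
-----------+---------
Cable      | Sam     
Tablet     | Pete    
Headphones | Beth    
Lamp       | George  
Laptop     | Zoe     
Phone      | Pete    


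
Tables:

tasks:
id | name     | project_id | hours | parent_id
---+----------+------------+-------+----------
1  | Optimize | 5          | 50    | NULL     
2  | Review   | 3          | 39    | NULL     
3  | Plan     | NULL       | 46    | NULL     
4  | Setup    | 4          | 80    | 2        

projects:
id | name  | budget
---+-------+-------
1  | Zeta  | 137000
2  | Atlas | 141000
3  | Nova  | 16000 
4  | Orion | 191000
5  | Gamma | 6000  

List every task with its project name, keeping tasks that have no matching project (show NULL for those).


LEFT JOIN keeps every row from tasks (the left table); where project_id has no match in projects, the project columns become NULL. Walk through each task:
  - task 1 (Optimize): project_id=5 -> matches Gamma
  - task 2 (Review): project_id=3 -> matches Nova
  - task 3 (Plan): project_id=NULL, no match -> kept with NULL
  - task 4 (Setup): project_id=4 -> matches Orion
All 4 rows appear; 1 has NULL project.

SQL:
SELECT a.name, b.name AS project
FROM tasks a
LEFT JOIN projects b ON a.project_id = b.id

Result:
name     | project
---------+--------
Optimize | Gamma  
Review   | Nova   
Plan     | NULL   
Setup    | Orion  


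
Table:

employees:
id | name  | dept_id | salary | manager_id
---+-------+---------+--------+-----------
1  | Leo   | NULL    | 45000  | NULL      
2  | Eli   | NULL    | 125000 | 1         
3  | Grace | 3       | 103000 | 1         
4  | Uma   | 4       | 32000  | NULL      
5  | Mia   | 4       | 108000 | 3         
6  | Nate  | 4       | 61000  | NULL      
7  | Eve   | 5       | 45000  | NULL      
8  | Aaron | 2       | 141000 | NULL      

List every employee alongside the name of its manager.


This is a self-join: employees is joined to a second copy of itself, matching each row's manager_id to another row's id. Use LEFT JOIN so rows with manager_id=NULL are kept.
  - employee 1 (Leo): manager_id=NULL -> NULL
  - employee 2 (Eli): manager_id=1 -> Leo
  - employee 3 (Grace): manager_id=1 -> Leo
  - employee 4 (Uma): manager_id=NULL -> NULL
  - employee 5 (Mia): manager_id=3 -> Grace
  - employee 6 (Nate): manager_id=NULL -> NULL
  - employee 7 (Eve): manager_id=NULL -> NULL
  - employee 8 (Aaron): manager_id=NULL -> NULL

SQL:
SELECT a.name AS item, b.name AS manager
FROM employees a
LEFT JOIN employees b ON a.manager_id = b.id

Result:
item  | manager
------+--------
Leo   | NULL   
Eli   | Leo    
Grace | Leo    
Uma   | NULL   
Mia   | Grace  
Nate  | NULL   
Eve   | NULL   
Aaron | NULL   


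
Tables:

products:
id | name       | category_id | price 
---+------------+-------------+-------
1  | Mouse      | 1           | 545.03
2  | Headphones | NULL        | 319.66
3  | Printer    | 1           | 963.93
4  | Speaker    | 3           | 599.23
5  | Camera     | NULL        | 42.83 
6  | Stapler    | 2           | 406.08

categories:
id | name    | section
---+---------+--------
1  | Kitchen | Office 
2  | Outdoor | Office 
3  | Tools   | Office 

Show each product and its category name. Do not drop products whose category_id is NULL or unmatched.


LEFT JOIN keeps every row from products (the left table); where category_id has no match in categories, the category columns become NULL. Walk through each product:
  - product 1 (Mouse): category_id=1 -> matches Kitchen
  - product 2 (Headphones): category_id=NULL, no match -> kept with NULL
  - product 3 (Printer): category_id=1 -> matches Kitchen
  - product 4 (Speaker): category_id=3 -> matches Tools
  - product 5 (Camera): category_id=NULL, no match -> kept with NULL
  - product 6 (Stapler): category_id=2 -> matches Outdoor
All 6 rows appear; 2 have NULL category.

SQL:
SELECT a.name, b.name AS category
FROM products a
LEFT JOIN categories b ON a.category_id = b.id

Result:
name       | category
-----------+---------
Mouse      | Kitchen 
Headphones | NULL    
Printer    | Kitchen 
Speaker    | Tools   
Camera     | NULL    
Stapler    | Outdoor 


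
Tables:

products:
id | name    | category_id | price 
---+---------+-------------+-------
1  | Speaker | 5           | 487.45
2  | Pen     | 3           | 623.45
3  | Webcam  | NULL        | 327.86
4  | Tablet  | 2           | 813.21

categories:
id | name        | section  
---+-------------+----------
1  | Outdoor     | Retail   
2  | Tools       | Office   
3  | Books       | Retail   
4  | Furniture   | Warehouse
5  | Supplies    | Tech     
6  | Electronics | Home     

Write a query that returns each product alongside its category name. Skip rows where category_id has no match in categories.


INNER JOIN keeps only products rows whose category_id matches an id in categories. Walk through each product:
  - product 1 (Speaker): category_id=5 -> matches Supplies
  - product 2 (Pen): category_id=3 -> matches Books
  - product 3 (Webcam): category_id=NULL, no match -> dropped
  - product 4 (Tablet): category_id=2 -> matches Tools
So 1 of 4 rows is dropped.

SQL:
SELECT a.name, b.name AS category
FROM products a
INNER JOIN categories b ON a.category_id = b.id

Result:
name    | category
--------+---------
Speaker | Supplies
Pen     | Books   
Tablet  | Tools   


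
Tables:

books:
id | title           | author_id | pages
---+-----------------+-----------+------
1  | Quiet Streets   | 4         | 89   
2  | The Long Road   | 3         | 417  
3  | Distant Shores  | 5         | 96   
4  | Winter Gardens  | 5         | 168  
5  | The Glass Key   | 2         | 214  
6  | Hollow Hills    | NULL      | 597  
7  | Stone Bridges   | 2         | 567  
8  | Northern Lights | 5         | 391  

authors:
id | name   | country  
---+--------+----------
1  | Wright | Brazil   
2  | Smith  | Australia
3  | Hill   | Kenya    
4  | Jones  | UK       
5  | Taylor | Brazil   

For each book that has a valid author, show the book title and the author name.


INNER JOIN keeps only books rows whose author_id matches an id in authors. Walk through each book:
  - book 1 (Quiet Streets): author_id=4 -> matches Jones
  - book 2 (The Long Road): author_id=3 -> matches Hill
  - book 3 (Distant Shores): author_id=5 -> matches Taylor
  - book 4 (Winter Gardens): author_id=5 -> matches Taylor
  - book 5 (The Glass Key): author_id=2 -> matches Smith
  - book 6 (Hollow Hills): author_id=NULL, no match -> dropped
  - book 7 (Stone Bridges): author_id=2 -> matches Smith
  - book 8 (Northern Lights): author_id=5 -> matches Taylor
So 1 of 8 rows is dropped.

SQL:
SELECT a.title, b.name AS author
FROM books a
INNER JOIN authors b ON a.author_id = b.id

Result:
title           | author
----------------+-------
Quiet Streets   | Jones 
The Long Road   | Hill  
Distant Shores  | Taylor
Winter Gardens  | Taylor
The Glass Key   | Smith 
Stone Bridges   | Smith 
Northern Lights | Taylor


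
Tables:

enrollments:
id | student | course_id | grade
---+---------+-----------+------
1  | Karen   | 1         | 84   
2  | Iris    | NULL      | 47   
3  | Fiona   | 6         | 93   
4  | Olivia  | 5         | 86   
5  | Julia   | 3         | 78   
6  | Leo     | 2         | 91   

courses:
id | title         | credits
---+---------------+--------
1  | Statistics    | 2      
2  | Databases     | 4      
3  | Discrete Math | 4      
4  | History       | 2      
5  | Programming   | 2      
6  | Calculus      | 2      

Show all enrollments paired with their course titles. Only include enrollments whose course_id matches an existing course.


INNER JOIN keeps only enrollments rows whose course_id matches an id in courses. Walk through each enrollment:
  - enrollment 1 (Karen): course_id=1 -> matches Statistics
  - enrollment 2 (Iris): course_id=NULL, no match -> dropped
  - enrollment 3 (Fiona): course_id=6 -> matches Calculus
  - enrollment 4 (Olivia): course_id=5 -> matches Programming
  - enrollment 5 (Julia): course_id=3 -> matches Discrete Math
  - enrollment 6 (Leo): course_id=2 -> matches Databases
So 1 of 6 rows is dropped.

SQL:
SELECT a.student, b.title AS course
FROM enrollments a
INNER JOIN courses b ON a.course_id = b.id

Result:
student | course       
--------+--------------
Karen   | Statistics   
Fiona   | Calculus     
Olivia  | Programming  
Julia   | Discrete Math
Leo     | Databases    


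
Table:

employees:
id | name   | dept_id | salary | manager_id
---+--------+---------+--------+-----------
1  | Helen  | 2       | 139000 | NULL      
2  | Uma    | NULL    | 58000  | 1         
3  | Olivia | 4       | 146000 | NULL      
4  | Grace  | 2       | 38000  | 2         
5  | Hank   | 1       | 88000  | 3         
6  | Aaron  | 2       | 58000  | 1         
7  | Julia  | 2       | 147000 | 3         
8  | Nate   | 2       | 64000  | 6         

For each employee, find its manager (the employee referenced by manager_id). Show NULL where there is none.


This is a self-join: employees is joined to a second copy of itself, matching each row's manager_id to another row's id. Use LEFT JOIN so rows with manager_id=NULL are kept.
  - employee 1 (Helen): manager_id=NULL -> NULL
  - employee 2 (Uma): manager_id=1 -> Helen
  - employee 3 (Olivia): manager_id=NULL -> NULL
  - employee 4 (Grace): manager_id=2 -> Uma
  - employee 5 (Hank): manager_id=3 -> Olivia
  - employee 6 (Aaron): manager_id=1 -> Helen
  - employee 7 (Julia): manager_id=3 -> Olivia
  - employee 8 (Nate): manager_id=6 -> Aaron

SQL:
SELECT a.name AS item, b.name AS manager
FROM employees a
LEFT JOIN employees b ON a.manager_id = b.id

Result:
item   | manager
-------+--------
Helen  | NULL   
Uma    | Helen  
Olivia | NULL   
Grace  | Uma    
Hank   | Olivia 
Aaron  | Helen  
Julia  | Olivia 
Nate   | Aaron  


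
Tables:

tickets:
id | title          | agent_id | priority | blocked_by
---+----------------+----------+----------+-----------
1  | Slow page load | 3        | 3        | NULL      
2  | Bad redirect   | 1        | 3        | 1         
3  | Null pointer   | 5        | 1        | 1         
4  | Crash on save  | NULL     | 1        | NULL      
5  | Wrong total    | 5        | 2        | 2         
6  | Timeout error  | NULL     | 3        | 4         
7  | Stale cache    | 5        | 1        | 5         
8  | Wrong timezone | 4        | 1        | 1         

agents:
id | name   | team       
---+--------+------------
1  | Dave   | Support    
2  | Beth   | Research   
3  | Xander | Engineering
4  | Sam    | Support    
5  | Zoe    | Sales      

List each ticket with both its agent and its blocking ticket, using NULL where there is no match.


Two LEFT JOINs from the same base table tickets: one to agents via agent_id, one to tickets itself via blocked_by. Both are LEFT so every ticket is preserved.
Match against agents:
  - ticket 1 (Slow page load): agent_id=3 -> matches Xander
  - ticket 2 (Bad redirect): agent_id=1 -> matches Dave
  - ticket 3 (Null pointer): agent_id=5 -> matches Zoe
  - ticket 4 (Crash on save): agent_id=NULL, no match -> kept with NULL
  - ticket 5 (Wrong total): agent_id=5 -> matches Zoe
  - ticket 6 (Timeout error): agent_id=NULL, no match -> kept with NULL
  - ticket 7 (Stale cache): agent_id=5 -> matches Zoe
  - ticket 8 (Wrong timezone): agent_id=4 -> matches Sam
Match against tickets (self):
  - ticket 1 (Slow page load): blocked_by=NULL -> NULL
  - ticket 2 (Bad redirect): blocked_by=1 -> Slow page load
  - ticket 3 (Null pointer): blocked_by=1 -> Slow page load
  - ticket 4 (Crash on save): blocked_by=NULL -> NULL
  - ticket 5 (Wrong total): blocked_by=2 -> Bad redirect
  - ticket 6 (Timeout error): blocked_by=4 -> Crash on save
  - ticket 7 (Stale cache): blocked_by=5 -> Wrong total
  - ticket 8 (Wrong timezone): blocked_by=1 -> Slow page load

SQL:
SELECT a.title, b.name AS agent, c.title AS blocked_by
FROM tickets a
LEFT JOIN agents b ON a.agent_id = b.id
LEFT JOIN tickets c ON a.blocked_by = c.id

Result:
title          | agent  | blocked_by    
---------------+--------+---------------
Slow page load | Xander | NULL          
Bad redirect   | Dave   | Slow page load
Null pointer   | Zoe    | Slow page load
Crash on save  | NULL   | NULL          
Wrong total    | Zoe    | Bad redirect  
Timeout error  | NULL   | Crash on save 
Stale cache    | Zoe    | Wrong total   
Wrong timezone | Sam    | Slow page load


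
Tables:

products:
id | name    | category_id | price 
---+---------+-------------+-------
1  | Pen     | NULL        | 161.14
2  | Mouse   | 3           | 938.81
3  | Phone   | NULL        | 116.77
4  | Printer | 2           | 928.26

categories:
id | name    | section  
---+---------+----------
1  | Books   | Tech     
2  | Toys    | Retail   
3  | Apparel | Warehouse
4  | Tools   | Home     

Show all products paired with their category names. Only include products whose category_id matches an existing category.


INNER JOIN keeps only products rows whose category_id matches an id in categories. Walk through each product:
  - product 1 (Pen): category_id=NULL, no match -> dropped
  - product 2 (Mouse): category_id=3 -> matches Apparel
  - product 3 (Phone): category_id=NULL, no match -> dropped
  - product 4 (Printer): category_id=2 -> matches Toys
So 2 of 4 rows are dropped.

SQL:
SELECT a.name, b.name AS category
FROM products a
INNER JOIN categories b ON a.category_id = b.id

Result:
name    | category
--------+---------
Mouse   | Apparel 
Printer | Toys    


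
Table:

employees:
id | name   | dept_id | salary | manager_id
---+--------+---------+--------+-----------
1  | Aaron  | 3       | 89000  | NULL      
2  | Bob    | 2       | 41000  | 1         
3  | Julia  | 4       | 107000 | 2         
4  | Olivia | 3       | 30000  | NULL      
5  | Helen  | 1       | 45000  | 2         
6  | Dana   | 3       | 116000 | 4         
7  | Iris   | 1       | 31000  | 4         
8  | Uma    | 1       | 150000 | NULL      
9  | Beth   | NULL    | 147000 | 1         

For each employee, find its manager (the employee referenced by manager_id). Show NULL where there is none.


This is a self-join: employees is joined to a second copy of itself, matching each row's manager_id to another row's id. Use LEFT JOIN so rows with manager_id=NULL are kept.
  - employee 1 (Aaron): manager_id=NULL -> NULL
  - employee 2 (Bob): manager_id=1 -> Aaron
  - employee 3 (Julia): manager_id=2 -> Bob
  - employee 4 (Olivia): manager_id=NULL -> NULL
  - employee 5 (Helen): manager_id=2 -> Bob
  - employee 6 (Dana): manager_id=4 -> Olivia
  - employee 7 (Iris): manager_id=4 -> Olivia
  - employee 8 (Uma): manager_id=NULL -> NULL
  - employee 9 (Beth): manager_id=1 -> Aaron

SQL:
SELECT a.name AS item, b.name AS manager
FROM employees a
LEFT JOIN employees b ON a.manager_id = b.id

Result:
item   | manager
-------+--------
Aaron  | NULL   
Bob    | Aaron  
Julia  | Bob    
Olivia | NULL   
Helen  | Bob    
Dana   | Olivia 
Iris   | Olivia 
Uma    | NULL   
Beth   | Aaron  


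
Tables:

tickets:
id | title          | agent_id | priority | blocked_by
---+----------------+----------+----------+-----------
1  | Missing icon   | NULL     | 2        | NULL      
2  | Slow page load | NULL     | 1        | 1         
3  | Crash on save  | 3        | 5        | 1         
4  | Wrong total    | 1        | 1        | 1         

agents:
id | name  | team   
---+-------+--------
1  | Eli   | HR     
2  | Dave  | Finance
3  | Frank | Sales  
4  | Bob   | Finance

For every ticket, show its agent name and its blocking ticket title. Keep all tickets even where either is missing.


Two LEFT JOINs from the same base table tickets: one to agents via agent_id, one to tickets itself via blocked_by. Both are LEFT so every ticket is preserved.
Match against agents:
  - ticket 1 (Missing icon): agent_id=NULL, no match -> kept with NULL
  - ticket 2 (Slow page load): agent_id=NULL, no match -> kept with NULL
  - ticket 3 (Crash on save): agent_id=3 -> matches Frank
  - ticket 4 (Wrong total): agent_id=1 -> matches Eli
Match against tickets (self):
  - ticket 1 (Missing icon): blocked_by=NULL -> NULL
  - ticket 2 (Slow page load): blocked_by=1 -> Missing icon
  - ticket 3 (Crash on save): blocked_by=1 -> Missing icon
  - ticket 4 (Wrong total): blocked_by=1 -> Missing icon

SQL:
SELECT a.title, b.name AS agent, c.title AS blocked_by
FROM tickets a
LEFT JOIN agents b ON a.agent_id = b.id
LEFT JOIN tickets c ON a.blocked_by = c.id

Result:
title          | agent | blocked_by  
---------------+-------+-------------
Missing icon   | NULL  | NULL        
Slow page load | NULL  | Missing icon
Crash on save  | Frank | Missing icon
Wrong total    | Eli   | Missing icon


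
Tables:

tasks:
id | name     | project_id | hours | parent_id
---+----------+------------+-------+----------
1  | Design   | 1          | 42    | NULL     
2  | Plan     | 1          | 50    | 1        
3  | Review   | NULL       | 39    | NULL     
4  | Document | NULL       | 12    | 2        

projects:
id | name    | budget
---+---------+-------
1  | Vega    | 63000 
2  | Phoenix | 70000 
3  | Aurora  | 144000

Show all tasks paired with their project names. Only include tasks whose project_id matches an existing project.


INNER JOIN keeps only tasks rows whose project_id matches an id in projects. Walk through each task:
  - task 1 (Design): project_id=1 -> matches Vega
  - task 2 (Plan): project_id=1 -> matches Vega
  - task 3 (Review): project_id=NULL, no match -> dropped
  - task 4 (Document): project_id=NULL, no match -> dropped
So 2 of 4 rows are dropped.

SQL:
SELECT a.name, b.name AS project
FROM tasks a
INNER JOIN projects b ON a.project_id = b.id

Result:
name   | project
-------+--------
Design | Vega   
Plan   | Vega   


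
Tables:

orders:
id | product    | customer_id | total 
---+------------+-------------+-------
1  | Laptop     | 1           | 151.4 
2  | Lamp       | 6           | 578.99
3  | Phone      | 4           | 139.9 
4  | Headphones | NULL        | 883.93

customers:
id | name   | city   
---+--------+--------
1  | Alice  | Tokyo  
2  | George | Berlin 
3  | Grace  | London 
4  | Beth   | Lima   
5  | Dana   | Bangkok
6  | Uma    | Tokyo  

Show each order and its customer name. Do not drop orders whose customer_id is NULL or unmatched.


LEFT JOIN keeps every row from orders (the left table); where customer_id has no match in customers, the customer columns become NULL. Walk through each order:
  - order 1 (Laptop): customer_id=1 -> matches Alice
  - order 2 (Lamp): customer_id=6 -> matches Uma
  - order 3 (Phone): customer_id=4 -> matches Beth
  - order 4 (Headphones): customer_id=NULL, no match -> kept with NULL
All 4 rows appear; 1 has NULL customer.

SQL:
SELECT a.product, b.name AS customer
FROM orders a
LEFT JOIN customers b ON a.customer_id = b.id

Result:
product    | customer
-----------+---------
Laptop     | Alice   
Lamp       | Uma     
Phone      | Beth    
Headphones | NULL    


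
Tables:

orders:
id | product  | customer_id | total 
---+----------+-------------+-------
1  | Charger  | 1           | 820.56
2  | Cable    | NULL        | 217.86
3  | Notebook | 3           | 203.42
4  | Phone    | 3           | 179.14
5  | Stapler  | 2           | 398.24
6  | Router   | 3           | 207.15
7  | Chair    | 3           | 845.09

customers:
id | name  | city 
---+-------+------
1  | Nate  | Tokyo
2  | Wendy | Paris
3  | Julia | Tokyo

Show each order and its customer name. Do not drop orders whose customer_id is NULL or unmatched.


LEFT JOIN keeps every row from orders (the left table); where customer_id has no match in customers, the customer columns become NULL. Walk through each order:
  - order 1 (Charger): customer_id=1 -> matches Nate
  - order 2 (Cable): customer_id=NULL, no match -> kept with NULL
  - order 3 (Notebook): customer_id=3 -> matches Julia
  - order 4 (Phone): customer_id=3 -> matches Julia
  - order 5 (Stapler): customer_id=2 -> matches Wendy
  - order 6 (Router): customer_id=3 -> matches Julia
  - order 7 (Chair): customer_id=3 -> matches Julia
All 7 rows appear; 1 has NULL customer.

SQL:
SELECT a.product, b.name AS customer
FROM orders a
LEFT JOIN customers b ON a.customer_id = b.id

Result:
product  | customer
---------+---------
Charger  | Nate    
Cable    | NULL    
Notebook | Julia   
Phone    | Julia   
Stapler  | Wendy   
Router   | Julia   
Chair    | Julia   


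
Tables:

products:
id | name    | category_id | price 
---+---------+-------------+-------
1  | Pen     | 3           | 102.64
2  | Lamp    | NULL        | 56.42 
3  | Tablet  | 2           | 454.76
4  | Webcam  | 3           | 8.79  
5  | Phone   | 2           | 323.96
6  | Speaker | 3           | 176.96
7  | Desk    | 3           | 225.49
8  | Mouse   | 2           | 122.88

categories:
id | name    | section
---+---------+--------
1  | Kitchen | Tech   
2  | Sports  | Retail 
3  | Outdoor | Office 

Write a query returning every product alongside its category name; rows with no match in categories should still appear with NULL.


LEFT JOIN keeps every row from products (the left table); where category_id has no match in categories, the category columns become NULL. Walk through each product:
  - product 1 (Pen): category_id=3 -> matches Outdoor
  - product 2 (Lamp): category_id=NULL, no match -> kept with NULL
  - product 3 (Tablet): category_id=2 -> matches Sports
  - product 4 (Webcam): category_id=3 -> matches Outdoor
  - product 5 (Phone): category_id=2 -> matches Sports
  - product 6 (Speaker): category_id=3 -> matches Outdoor
  - product 7 (Desk): category_id=3 -> matches Outdoor
  - product 8 (Mouse): category_id=2 -> matches Sports
All 8 rows appear; 1 has NULL category.

SQL:
SELECT a.name, b.name AS category
FROM products a
LEFT JOIN categories b ON a.category_id = b.id

Result:
name    | category
--------+---------
Pen     | Outdoor 
Lamp    | NULL    
Tablet  | Sports  
Webcam  | Outdoor 
Phone   | Sports  
Speaker | Outdoor 
Desk    | Outdoor 
Mouse   | Sports  


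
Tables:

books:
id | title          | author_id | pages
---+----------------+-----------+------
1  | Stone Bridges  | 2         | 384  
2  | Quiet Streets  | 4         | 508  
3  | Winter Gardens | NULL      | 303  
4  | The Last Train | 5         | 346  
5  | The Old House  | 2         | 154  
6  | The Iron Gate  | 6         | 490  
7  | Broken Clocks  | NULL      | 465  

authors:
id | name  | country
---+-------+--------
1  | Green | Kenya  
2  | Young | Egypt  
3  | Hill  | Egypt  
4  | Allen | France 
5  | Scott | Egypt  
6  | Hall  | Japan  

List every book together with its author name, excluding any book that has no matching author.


INNER JOIN keeps only books rows whose author_id matches an id in authors. Walk through each book:
  - book 1 (Stone Bridges): author_id=2 -> matches Young
  - book 2 (Quiet Streets): author_id=4 -> matches Allen
  - book 3 (Winter Gardens): author_id=NULL, no match -> dropped
  - book 4 (The Last Train): author_id=5 -> matches Scott
  - book 5 (The Old House): author_id=2 -> matches Young
  - book 6 (The Iron Gate): author_id=6 -> matches Hall
  - book 7 (Broken Clocks): author_id=NULL, no match -> dropped
So 2 of 7 rows are dropped.

SQL:
SELECT a.title, b.name AS author
FROM books a
INNER JOIN authors b ON a.author_id = b.id

Result:
title          | author
---------------+-------
Stone Bridges  | Young 
Quiet Streets  | Allen 
The Last Train | Scott 
The Old House  | Young 
The Iron Gate  | Hall  
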